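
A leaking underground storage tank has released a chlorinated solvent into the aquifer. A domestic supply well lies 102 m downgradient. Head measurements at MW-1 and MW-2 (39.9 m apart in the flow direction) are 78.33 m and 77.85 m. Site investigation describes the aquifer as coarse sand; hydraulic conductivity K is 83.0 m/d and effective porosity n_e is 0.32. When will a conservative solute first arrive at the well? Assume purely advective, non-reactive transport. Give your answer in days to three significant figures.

32.7 days

Hydraulic gradient i = (78.33 − 77.85) / 39.9 = 0.48 / 39.9 = 0.01203
Darcy flux q = K·i = 83.0 × 0.01203 = 0.9985 m/d
v_s = q/n_e = 0.9985/0.32 = 3.120 m/d
t = L / v = 102 / 3.120 = 32.69 d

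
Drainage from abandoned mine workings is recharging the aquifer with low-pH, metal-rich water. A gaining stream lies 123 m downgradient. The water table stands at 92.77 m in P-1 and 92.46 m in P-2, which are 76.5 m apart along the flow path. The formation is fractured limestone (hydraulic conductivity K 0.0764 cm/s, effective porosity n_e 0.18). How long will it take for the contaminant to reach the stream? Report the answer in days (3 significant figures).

Hydraulic gradient i = (92.77 − 92.46) / 76.5 = 0.31 / 76.5 = 0.004052
K = 0.0764 cm/s × 864 = 66.01 m/d
q = Ki = 66.01 × 0.004052 = 0.2675 m/d
v_s = q/n_e = 0.2675/0.18 = 1.486 m/d
t = L / v = 123 / 1.486 = 82.77 d

82.8 days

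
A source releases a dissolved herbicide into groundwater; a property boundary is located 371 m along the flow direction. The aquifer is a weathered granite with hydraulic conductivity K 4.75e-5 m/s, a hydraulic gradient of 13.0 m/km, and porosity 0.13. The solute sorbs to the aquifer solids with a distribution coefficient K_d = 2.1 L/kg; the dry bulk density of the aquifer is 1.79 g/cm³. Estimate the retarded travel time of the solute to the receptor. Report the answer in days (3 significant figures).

27000 days

K = 4.75e-5 m/s × 86400 s/d = 4.104 m/d
q = Ki = 4.104 × 0.013 = 0.05335 m/d
Seepage velocity v = q / n = 0.05335 / 0.13 = 0.4104 m/d
Retardation R = 1 + ρ_b·K_d/n = 1 + 1.79×2.1/0.13 = 29.92
Contaminant velocity v_c = v/R = 0.4104/29.92 = 0.01372 m/d
t = L/v_c = 371/0.01372 = 27040 d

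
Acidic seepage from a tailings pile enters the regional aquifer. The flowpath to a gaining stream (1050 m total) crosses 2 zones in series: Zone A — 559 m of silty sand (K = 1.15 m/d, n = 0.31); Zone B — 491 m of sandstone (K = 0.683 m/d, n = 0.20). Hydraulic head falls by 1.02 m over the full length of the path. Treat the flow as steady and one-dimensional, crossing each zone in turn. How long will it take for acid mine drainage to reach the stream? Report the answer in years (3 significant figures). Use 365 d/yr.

879 years

Steady 1-D flow in series ⇒ the Darcy flux q is identical in every zone and the zone head losses add (resistances L/K in series).
Σ(L/K) = 559/1.15 + 491/0.683 = 486.1 + 718.9 = 1205 d
q = ΔH / Σ(L/K) = 1.02 / 1205 = 8.465e-4 m/d (same in every zone)
Zone A: v = q/n = 8.465e-4/0.31 = 0.002731 m/d → t_A = 559/0.002731 = 204700 d
Zone B: v = q/n = 8.465e-4/0.20 = 0.004232 m/d → t_B = 491/0.004232 = 116000 d
Total t = 204700 + 116000 = 320700 d
   = 320700 / 365 = 879 yr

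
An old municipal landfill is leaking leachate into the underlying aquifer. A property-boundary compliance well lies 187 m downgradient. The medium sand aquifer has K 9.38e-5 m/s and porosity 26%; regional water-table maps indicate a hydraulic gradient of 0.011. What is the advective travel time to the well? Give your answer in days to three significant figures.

545 days

K = 9.38e-5 m/s × 86400 s/d = 8.104 m/d
Specific discharge q = 8.104 × 0.011 = 0.08915 m/d
Average linear velocity = 0.08915 / 0.26 = 0.3429 m/d
t = L / v = 187 / 0.3429 = 545.4 d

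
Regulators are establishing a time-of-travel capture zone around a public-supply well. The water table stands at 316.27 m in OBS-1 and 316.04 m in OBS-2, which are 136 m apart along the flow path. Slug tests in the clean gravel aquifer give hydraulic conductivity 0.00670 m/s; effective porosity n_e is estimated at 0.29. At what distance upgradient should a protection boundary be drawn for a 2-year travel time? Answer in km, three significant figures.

2.46 km

Hydraulic gradient i = (316.27 − 316.04) / 136 = 0.23 / 136 = 0.001691
K = 0.00670 m/s × 86400 s/d = 578.9 m/d
Specific discharge q = 578.9 × 0.001691 = 0.9790 m/d
Seepage velocity v = q / n = 0.9790 / 0.29 = 3.376 m/d
T = 2 yr × 365 = 730 d
L = v × T = 3.376 × 730 = 2464 m
   = 2.46 km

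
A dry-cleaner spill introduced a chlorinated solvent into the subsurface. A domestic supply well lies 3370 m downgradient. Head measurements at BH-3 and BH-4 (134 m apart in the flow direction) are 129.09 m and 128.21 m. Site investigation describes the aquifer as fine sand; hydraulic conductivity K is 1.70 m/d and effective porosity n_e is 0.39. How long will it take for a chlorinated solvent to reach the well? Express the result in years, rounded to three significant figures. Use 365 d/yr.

323 years

Hydraulic gradient i = (129.09 − 128.21) / 134 = 0.88 / 134 = 0.006567
Darcy flux q = K·i = 1.70 × 0.006567 = 0.01116 m/d
Seepage velocity v = q / n = 0.01116 / 0.39 = 0.02863 m/d
t = L / v = 3370 / 0.02863 = 117700 d
   = 117700 / 365 = 323 yr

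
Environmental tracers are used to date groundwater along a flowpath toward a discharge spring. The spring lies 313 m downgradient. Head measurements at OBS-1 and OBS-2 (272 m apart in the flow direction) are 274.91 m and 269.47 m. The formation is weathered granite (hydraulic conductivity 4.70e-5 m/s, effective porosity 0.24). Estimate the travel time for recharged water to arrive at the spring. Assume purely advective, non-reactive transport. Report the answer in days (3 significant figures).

925 days

Hydraulic gradient i = (274.91 − 269.47) / 272 = 5.44 / 272 = 0.02000
K = 4.70e-5 m/s × 86400 s/d = 4.061 m/d
q = Ki = 4.061 × 0.02000 = 0.08122 m/d
Seepage velocity v = q / n = 0.08122 / 0.24 = 0.3384 m/d
t = L / v = 313 / 0.3384 = 924.9 d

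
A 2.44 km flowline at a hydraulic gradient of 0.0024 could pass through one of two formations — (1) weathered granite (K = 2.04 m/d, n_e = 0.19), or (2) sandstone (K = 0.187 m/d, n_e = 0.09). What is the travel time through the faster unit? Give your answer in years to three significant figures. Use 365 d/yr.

Unit 1 (weathered granite): v = 2.04×0.0024/0.19 = 0.02577 m/d, t = 2440/0.02577 = 94690 d
Unit 2 (sandstone): v = 0.187×0.0024/0.09 = 0.004987 m/d, t = 2440/0.004987 = 489300 d
Faster: 94690 d / 365 = 259 yr

259 years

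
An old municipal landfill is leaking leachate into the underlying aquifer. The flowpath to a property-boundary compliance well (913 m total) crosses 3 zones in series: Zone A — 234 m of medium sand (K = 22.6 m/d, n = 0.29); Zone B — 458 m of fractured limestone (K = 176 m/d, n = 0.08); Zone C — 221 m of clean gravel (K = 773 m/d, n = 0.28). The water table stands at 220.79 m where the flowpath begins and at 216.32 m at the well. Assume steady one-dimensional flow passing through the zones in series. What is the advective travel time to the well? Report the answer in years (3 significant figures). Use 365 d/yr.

1.35 years

Total head drop ΔH = 220.79 − 216.32 = 4.47 m
Steady 1-D flow in series ⇒ the Darcy flux q is identical in every zone and the zone head losses add (resistances L/K in series).
Σ(L/K) = 234/22.6 + 458/176 + 221/773 = 10.35 + 2.602 + 0.2859 = 13.24 d
q = ΔH / Σ(L/K) = 4.47 / 13.24 = 0.3376 m/d (same in every zone)
Zone A: v = q/n = 0.3376/0.29 = 1.164 m/d → t_A = 234/1.164 = 201.0 d
Zone B: v = q/n = 0.3376/0.08 = 4.219 m/d → t_B = 458/4.219 = 108.5 d
Zone C: v = q/n = 0.3376/0.28 = 1.206 m/d → t_C = 221/1.206 = 183.3 d
Total t = 201.0 + 108.5 + 183.3 = 492.9 d
   = 492.9 / 365 = 1.35 yr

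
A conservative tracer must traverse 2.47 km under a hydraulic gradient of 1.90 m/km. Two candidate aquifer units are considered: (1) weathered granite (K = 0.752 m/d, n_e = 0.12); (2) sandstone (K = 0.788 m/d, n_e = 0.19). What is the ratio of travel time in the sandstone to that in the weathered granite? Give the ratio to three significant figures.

1.51

Unit 1 (weathered granite): v = 0.752×0.0019/0.12 = 0.01191 m/d, t = 2470/0.01191 = 207400 d
Unit 2 (sandstone): v = 0.788×0.0019/0.19 = 0.007880 m/d, t = 2470/0.007880 = 313500 d
t(sandstone) / t(weathered granite) = 313500/207400 = 1.51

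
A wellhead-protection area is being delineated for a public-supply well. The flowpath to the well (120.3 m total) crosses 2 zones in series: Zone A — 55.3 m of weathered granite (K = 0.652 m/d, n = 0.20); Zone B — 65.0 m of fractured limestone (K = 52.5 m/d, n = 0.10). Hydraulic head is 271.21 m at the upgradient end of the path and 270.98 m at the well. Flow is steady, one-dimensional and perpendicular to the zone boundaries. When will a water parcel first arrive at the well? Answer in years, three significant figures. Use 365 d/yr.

Total head drop ΔH = 271.21 − 270.98 = 0.23 m
Continuity: the same q passes through each zone, so ΔH = q·Σ(L_j/K_j) — the zones act as resistances in series.
Σ(L/K) = 55.3/0.652 + 65.0/52.5 = 84.82 + 1.238 = 86.05 d
q = ΔH / Σ(L/K) = 0.23 / 86.05 = 0.002673 m/d (same in every zone)
Zone A: v = q/n = 0.002673/0.20 = 0.01336 m/d → t_A = 55.3/0.01336 = 4138 d
Zone B: v = q/n = 0.002673/0.10 = 0.02673 m/d → t_B = 65.0/0.02673 = 2432 d
Total t = 4138 + 2432 = 6570 d
   = 6570 / 365 = 18.0 yr

18.0 years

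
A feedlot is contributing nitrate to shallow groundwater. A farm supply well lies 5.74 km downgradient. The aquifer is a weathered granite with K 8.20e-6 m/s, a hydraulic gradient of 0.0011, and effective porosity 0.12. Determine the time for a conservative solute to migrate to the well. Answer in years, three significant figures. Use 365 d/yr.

K = 8.20e-6 m/s × 86400 s/d = 0.7085 m/d
q = Ki = 0.7085 × 0.0011 = 7.793e-4 m/d
v = Ki/n = 0.7085·0.0011/0.12 = 0.006494 m/d
L = 5.74 km = 5740 m
t = L / v = 5740 / 0.006494 = 883800 d
   = 883800 / 365 = 2420 yr

2420 years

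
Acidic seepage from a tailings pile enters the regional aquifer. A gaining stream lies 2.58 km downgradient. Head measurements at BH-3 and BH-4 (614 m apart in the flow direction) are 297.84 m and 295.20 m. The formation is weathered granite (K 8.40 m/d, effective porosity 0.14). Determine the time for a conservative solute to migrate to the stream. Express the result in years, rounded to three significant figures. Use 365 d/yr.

27.4 years

Hydraulic gradient i = (297.84 − 295.20) / 614 = 2.64 / 614 = 0.004300
Darcy flux q = K·i = 8.40 × 0.004300 = 0.03612 m/d
v = Ki/n = 8.40·0.004300/0.14 = 0.2580 m/d
L = 2.58 km = 2580 m
t = L / v = 2580 / 0.2580 = 10000 d
   = 10000 / 365 = 27.4 yr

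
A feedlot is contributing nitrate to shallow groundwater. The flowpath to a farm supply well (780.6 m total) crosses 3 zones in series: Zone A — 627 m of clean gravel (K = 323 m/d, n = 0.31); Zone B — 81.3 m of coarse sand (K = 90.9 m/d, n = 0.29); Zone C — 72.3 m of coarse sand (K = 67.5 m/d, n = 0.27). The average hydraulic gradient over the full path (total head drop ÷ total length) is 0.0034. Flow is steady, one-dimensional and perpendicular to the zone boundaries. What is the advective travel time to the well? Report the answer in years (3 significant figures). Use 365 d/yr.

0.958 years

Continuity: the same q passes through each zone, so ΔH = q·Σ(L_j/K_j) — the zones act as resistances in series.
Σ(L/K) = 627/323 + 81.3/90.9 + 72.3/67.5 = 1.941 + 0.8944 + 1.071 = 3.907 d
K_eq = L_total / Σ(L/K) = 780.6 / 3.907 = 199.8 m/d
q = K_eq · i = 199.8 × 0.0034 = 0.6794 m/d (same in every zone)
Zone A: v = q/n = 0.6794/0.31 = 2.191 m/d → t_A = 627/2.191 = 286.1 d
Zone B: v = q/n = 0.6794/0.29 = 2.343 m/d → t_B = 81.3/2.343 = 34.70 d
Zone C: v = q/n = 0.6794/0.27 = 2.516 m/d → t_C = 72.3/2.516 = 28.73 d
Total t = 286.1 + 34.70 + 28.73 = 349.5 d
   = 349.5 / 365 = 0.958 yr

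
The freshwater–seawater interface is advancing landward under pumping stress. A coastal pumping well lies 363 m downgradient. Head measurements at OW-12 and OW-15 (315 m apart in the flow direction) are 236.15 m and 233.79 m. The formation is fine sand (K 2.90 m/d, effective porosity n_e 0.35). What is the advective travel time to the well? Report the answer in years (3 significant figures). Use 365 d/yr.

Hydraulic gradient i = (236.15 − 233.79) / 315 = 2.36 / 315 = 0.007492
Specific discharge q = 2.90 × 0.007492 = 0.02173 m/d
v_s = q/n_e = 0.02173/0.35 = 0.06208 m/d
t = L / v = 363 / 0.06208 = 5848 d
   = 5848 / 365 = 16.0 yr

16.0 years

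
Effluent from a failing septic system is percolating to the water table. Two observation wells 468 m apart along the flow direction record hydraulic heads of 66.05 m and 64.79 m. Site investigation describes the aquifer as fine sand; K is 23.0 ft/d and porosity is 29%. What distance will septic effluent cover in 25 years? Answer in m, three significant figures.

594 m

Hydraulic gradient i = (66.05 − 64.79) / 468 = 1.26 / 468 = 0.002692
K = 23.0 ft/d × 0.3048 = 7.010 m/d
Darcy flux q = K·i = 7.010 × 0.002692 = 0.01887 m/d
v = Ki/n = 7.010·0.002692/0.29 = 0.06508 m/d
T = 25 yr × 365 = 9125 d
L = v × T = 0.06508 × 9125 = 593.9 m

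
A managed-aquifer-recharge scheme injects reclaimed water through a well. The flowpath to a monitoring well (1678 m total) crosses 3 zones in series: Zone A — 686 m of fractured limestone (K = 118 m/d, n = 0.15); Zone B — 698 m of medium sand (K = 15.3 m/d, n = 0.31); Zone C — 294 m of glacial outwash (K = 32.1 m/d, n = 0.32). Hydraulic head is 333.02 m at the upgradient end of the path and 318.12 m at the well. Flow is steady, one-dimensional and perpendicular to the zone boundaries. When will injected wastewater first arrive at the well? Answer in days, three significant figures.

Total head drop ΔH = 333.02 − 318.12 = 14.90 m
Continuity: the same q passes through each zone, so ΔH = q·Σ(L_j/K_j) — the zones act as resistances in series.
Σ(L/K) = 686/118 + 698/15.3 + 294/32.1 = 5.814 + 45.62 + 9.159 = 60.59 d
q = ΔH / Σ(L/K) = 14.90 / 60.59 = 0.2459 m/d (same in every zone)
Zone A: v = q/n = 0.2459/0.15 = 1.639 m/d → t_A = 686/1.639 = 418.5 d
Zone B: v = q/n = 0.2459/0.31 = 0.7932 m/d → t_B = 698/0.7932 = 879.9 d
Zone C: v = q/n = 0.2459/0.32 = 0.7684 m/d → t_C = 294/0.7684 = 382.6 d
Total t = 418.5 + 879.9 + 382.6 = 1681 d

1680 days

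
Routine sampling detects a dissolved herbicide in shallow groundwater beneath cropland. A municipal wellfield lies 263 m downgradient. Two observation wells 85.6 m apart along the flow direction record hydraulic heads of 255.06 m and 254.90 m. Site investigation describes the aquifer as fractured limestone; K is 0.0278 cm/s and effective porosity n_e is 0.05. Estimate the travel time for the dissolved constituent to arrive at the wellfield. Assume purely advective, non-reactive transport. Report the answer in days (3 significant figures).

293 days

Hydraulic gradient i = (255.06 − 254.90) / 85.6 = 0.16 / 85.6 = 0.001869
K = 0.0278 cm/s × 864 = 24.02 m/d
Specific discharge q = 24.02 × 0.001869 = 0.04490 m/d
v = Ki/n = 24.02·0.001869/0.05 = 0.8979 m/d
t = L / v = 263 / 0.8979 = 292.9 d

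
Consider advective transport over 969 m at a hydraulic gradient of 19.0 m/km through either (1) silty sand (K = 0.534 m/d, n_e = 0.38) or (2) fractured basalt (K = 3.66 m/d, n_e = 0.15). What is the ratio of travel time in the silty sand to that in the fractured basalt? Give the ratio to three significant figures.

17.4

Unit 1 (silty sand): v = 0.534×0.019/0.38 = 0.02670 m/d, t = 969/0.02670 = 36290 d
Unit 2 (fractured basalt): v = 3.66×0.019/0.15 = 0.4636 m/d, t = 969/0.4636 = 2090 d
t(silty sand) / t(fractured basalt) = 36290/2090 = 17.4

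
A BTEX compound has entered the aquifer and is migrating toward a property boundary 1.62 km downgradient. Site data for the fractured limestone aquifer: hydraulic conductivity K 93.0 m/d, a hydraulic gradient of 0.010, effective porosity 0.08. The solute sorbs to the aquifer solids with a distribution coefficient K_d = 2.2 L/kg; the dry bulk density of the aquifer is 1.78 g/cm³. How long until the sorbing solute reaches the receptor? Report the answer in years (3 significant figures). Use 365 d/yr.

19.1 years

Specific discharge q = 93.0 × 0.010 = 0.9300 m/d
v = Ki/n = 93.0·0.010/0.08 = 11.63 m/d
Retardation R = 1 + ρ_b·K_d/n = 1 + 1.78×2.2/0.08 = 49.95
Contaminant velocity v_c = v/R = 11.63/49.95 = 0.2327 m/d
L = 1.62 km = 1620 m
t = L/v_c = 1620/0.2327 = 6961 d
   = 6961/365 = 19.1 yr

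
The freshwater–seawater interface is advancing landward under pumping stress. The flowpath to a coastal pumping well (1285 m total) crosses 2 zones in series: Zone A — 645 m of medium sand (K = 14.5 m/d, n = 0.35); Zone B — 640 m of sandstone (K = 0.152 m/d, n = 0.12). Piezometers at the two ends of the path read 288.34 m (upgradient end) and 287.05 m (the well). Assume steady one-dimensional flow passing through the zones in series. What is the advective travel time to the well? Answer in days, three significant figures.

Total head drop ΔH = 288.34 − 287.05 = 1.29 m
Continuity: the same q passes through each zone, so ΔH = q·Σ(L_j/K_j) — the zones act as resistances in series.
Σ(L/K) = 645/14.5 + 640/0.152 = 44.48 + 4211 = 4255 d
q = ΔH / Σ(L/K) = 1.29 / 4255 = 3.032e-4 m/d (same in every zone)
Zone A: v = q/n = 3.032e-4/0.35 = 8.662e-4 m/d → t_A = 645/8.662e-4 = 744600 d
Zone B: v = q/n = 3.032e-4/0.12 = 0.002526 m/d → t_B = 640/0.002526 = 253300 d
Total t = 744600 + 253300 = 997900 d

998000 days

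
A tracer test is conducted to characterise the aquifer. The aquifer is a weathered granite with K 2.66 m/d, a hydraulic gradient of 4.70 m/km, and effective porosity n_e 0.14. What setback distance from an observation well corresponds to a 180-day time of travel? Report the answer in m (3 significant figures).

16.1 m

Specific discharge q = 2.66 × 0.0047 = 0.01250 m/d
v = Ki/n = 2.66·0.0047/0.14 = 0.08930 m/d
L = v × T = 0.08930 × 180 = 16.07 m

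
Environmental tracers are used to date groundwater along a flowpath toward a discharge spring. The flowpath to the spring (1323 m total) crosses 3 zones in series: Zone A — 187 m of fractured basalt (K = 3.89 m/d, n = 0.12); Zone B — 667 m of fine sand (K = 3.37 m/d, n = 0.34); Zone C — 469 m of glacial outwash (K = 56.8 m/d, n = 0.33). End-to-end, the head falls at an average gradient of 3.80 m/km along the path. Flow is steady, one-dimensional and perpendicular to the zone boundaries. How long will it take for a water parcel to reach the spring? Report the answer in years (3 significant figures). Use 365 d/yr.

Steady 1-D flow in series ⇒ the Darcy flux q is identical in every zone and the zone head losses add (resistances L/K in series).
Σ(L/K) = 187/3.89 + 667/3.37 + 469/56.8 = 48.07 + 197.9 + 8.257 = 254.3 d
K_eq = L_total / Σ(L/K) = 1323 / 254.3 = 5.204 m/d
q = K_eq · i = 5.204 × 0.0038 = 0.01977 m/d (same in every zone)
Zone A: v = q/n = 0.01977/0.12 = 0.1648 m/d → t_A = 187/0.1648 = 1135 d
Zone B: v = q/n = 0.01977/0.34 = 0.05816 m/d → t_B = 667/0.05816 = 11470 d
Zone C: v = q/n = 0.01977/0.33 = 0.05992 m/d → t_C = 469/0.05992 = 7827 d
Total t = 1135 + 11470 + 7827 = 20430 d
   = 20430 / 365 = 56.0 yr

56.0 years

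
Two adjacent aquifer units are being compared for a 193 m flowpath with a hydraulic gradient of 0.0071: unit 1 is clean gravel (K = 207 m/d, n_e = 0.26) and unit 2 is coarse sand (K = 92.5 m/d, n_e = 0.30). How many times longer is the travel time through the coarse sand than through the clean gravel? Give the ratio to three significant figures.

Unit 1 (clean gravel): v = 207×0.0071/0.26 = 5.653 m/d, t = 193/5.653 = 34.14 d
Unit 2 (coarse sand): v = 92.5×0.0071/0.30 = 2.189 m/d, t = 193/2.189 = 88.16 d
t(coarse sand) / t(clean gravel) = 88.16/34.14 = 2.58

2.58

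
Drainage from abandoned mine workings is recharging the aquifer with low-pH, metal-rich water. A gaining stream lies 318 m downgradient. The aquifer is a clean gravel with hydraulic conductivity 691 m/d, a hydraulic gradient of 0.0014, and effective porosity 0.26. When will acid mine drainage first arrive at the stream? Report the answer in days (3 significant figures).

85.5 days

Darcy flux q = K·i = 691 × 0.0014 = 0.9674 m/d
Seepage velocity v = q / n = 0.9674 / 0.26 = 3.721 m/d
t = L / v = 318 / 3.721 = 85.47 d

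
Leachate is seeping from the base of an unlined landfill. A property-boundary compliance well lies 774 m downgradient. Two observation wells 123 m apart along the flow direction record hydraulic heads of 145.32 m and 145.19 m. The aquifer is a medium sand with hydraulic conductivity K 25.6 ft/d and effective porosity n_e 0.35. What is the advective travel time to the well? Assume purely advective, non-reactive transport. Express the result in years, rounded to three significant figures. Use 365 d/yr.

Hydraulic gradient i = (145.32 − 145.19) / 123 = 0.13 / 123 = 0.001057
K = 25.6 ft/d × 0.3048 = 7.803 m/d
Darcy flux q = K·i = 7.803 × 0.001057 = 0.008247 m/d
Seepage velocity v = q / n = 0.008247 / 0.35 = 0.02356 m/d
t = L / v = 774 / 0.02356 = 32850 d
   = 32850 / 365 = 90.0 yr

90.0 years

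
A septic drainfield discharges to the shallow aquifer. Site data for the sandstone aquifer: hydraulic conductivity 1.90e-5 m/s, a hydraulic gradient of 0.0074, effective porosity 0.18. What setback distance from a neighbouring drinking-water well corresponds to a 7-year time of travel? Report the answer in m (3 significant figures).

172 m

K = 1.90e-5 m/s × 86400 s/d = 1.642 m/d
q = Ki = 1.642 × 0.0074 = 0.01215 m/d
Average linear velocity = 0.01215 / 0.18 = 0.06749 m/d
T = 7 yr × 365 = 2555 d
L = v × T = 0.06749 × 2555 = 172.4 m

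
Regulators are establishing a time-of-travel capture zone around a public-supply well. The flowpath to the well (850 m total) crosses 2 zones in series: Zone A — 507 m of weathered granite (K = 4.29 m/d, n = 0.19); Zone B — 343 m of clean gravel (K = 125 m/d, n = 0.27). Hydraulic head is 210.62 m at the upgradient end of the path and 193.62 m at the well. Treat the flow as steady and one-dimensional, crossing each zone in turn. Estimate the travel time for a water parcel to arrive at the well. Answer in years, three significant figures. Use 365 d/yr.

3.68 years

Total head drop ΔH = 210.62 − 193.62 = 17.00 m
Continuity: the same q passes through each zone, so ΔH = q·Σ(L_j/K_j) — the zones act as resistances in series.
Σ(L/K) = 507/4.29 + 343/125 = 118.2 + 2.744 = 120.9 d
q = ΔH / Σ(L/K) = 17.00 / 120.9 = 0.1406 m/d (same in every zone)
Zone A: v = q/n = 0.1406/0.19 = 0.7399 m/d → t_A = 507/0.7399 = 685.2 d
Zone B: v = q/n = 0.1406/0.27 = 0.5207 m/d → t_B = 343/0.5207 = 658.8 d
Total t = 685.2 + 658.8 = 1344 d
   = 1344 / 365 = 3.68 yr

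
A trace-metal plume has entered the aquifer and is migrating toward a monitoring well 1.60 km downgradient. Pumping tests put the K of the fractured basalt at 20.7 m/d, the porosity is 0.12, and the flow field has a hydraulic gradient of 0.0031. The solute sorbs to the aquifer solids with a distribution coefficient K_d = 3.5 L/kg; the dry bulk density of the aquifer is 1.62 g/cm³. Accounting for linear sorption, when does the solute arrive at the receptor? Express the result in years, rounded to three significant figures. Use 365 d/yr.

396 years

Specific discharge q = 20.7 × 0.0031 = 0.06417 m/d
v_s = q/n_e = 0.06417/0.12 = 0.5348 m/d
Retardation R = 1 + ρ_b·K_d/n = 1 + 1.62×3.5/0.12 = 48.25
Contaminant velocity v_c = v/R = 0.5348/48.25 = 0.01108 m/d
L = 1.60 km = 1600 m
t = L/v_c = 1600/0.01108 = 144400 d
   = 144400/365 = 396 yr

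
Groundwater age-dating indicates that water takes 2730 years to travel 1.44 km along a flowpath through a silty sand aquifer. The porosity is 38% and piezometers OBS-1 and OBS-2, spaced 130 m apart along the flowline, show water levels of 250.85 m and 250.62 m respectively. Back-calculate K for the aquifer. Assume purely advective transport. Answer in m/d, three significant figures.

Hydraulic gradient i = (250.85 − 250.62) / 130 = 0.23 / 130 = 0.001769
t = 2730 years = 996500 d
L = 1.44 km = 1440 m
v = L / t = 1440 / 996500 = 0.001445 m/d
K = v · n / i = 0.001445 × 0.38 / 0.001769 = 0.310 m/d

0.310 m/d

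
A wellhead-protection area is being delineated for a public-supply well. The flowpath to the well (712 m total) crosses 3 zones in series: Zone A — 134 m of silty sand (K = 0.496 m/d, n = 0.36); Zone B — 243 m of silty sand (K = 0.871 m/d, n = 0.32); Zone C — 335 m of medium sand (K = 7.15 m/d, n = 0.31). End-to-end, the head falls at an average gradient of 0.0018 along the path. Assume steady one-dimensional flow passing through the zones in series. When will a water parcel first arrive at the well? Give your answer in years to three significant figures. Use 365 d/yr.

293 years

Continuity: the same q passes through each zone, so ΔH = q·Σ(L_j/K_j) — the zones act as resistances in series.
Σ(L/K) = 134/0.496 + 243/0.871 + 335/7.15 = 270.2 + 279.0 + 46.85 = 596.0 d
K_eq = L_total / Σ(L/K) = 712 / 596.0 = 1.195 m/d
q = K_eq · i = 1.195 × 0.0018 = 0.002150 m/d (same in every zone)
Zone A: v = q/n = 0.002150/0.36 = 0.005973 m/d → t_A = 134/0.005973 = 22430 d
Zone B: v = q/n = 0.002150/0.32 = 0.006720 m/d → t_B = 243/0.006720 = 36160 d
Zone C: v = q/n = 0.002150/0.31 = 0.006937 m/d → t_C = 335/0.006937 = 48300 d
Total t = 22430 + 36160 + 48300 = 106900 d
   = 106900 / 365 = 293 yr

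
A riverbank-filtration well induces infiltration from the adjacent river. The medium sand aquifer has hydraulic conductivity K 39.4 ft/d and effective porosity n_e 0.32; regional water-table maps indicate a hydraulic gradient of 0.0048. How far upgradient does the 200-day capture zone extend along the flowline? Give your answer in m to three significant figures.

36.0 m

K = 39.4 ft/d × 0.3048 = 12.01 m/d
Darcy flux q = K·i = 12.01 × 0.0048 = 0.05764 m/d
v_s = q/n_e = 0.05764/0.32 = 0.1801 m/d
L = v × T = 0.1801 × 200 = 36.03 m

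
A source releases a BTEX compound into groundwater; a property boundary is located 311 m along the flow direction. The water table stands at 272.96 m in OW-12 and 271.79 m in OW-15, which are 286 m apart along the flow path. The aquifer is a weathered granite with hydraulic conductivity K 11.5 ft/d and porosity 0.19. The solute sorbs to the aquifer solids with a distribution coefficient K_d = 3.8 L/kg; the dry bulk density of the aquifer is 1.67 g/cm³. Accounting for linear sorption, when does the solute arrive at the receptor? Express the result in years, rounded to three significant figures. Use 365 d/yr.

Hydraulic gradient i = (272.96 − 271.79) / 286 = 1.17 / 286 = 0.004091
K = 11.5 ft/d × 0.3048 = 3.505 m/d
q = Ki = 3.505 × 0.004091 = 0.01434 m/d
v_s = q/n_e = 0.01434/0.19 = 0.07547 m/d
Retardation R = 1 + ρ_b·K_d/n = 1 + 1.67×3.8/0.19 = 34.40
Contaminant velocity v_c = v/R = 0.07547/34.40 = 0.002194 m/d
t = L/v_c = 311/0.002194 = 141800 d
   = 141800/365 = 388 yr

388 years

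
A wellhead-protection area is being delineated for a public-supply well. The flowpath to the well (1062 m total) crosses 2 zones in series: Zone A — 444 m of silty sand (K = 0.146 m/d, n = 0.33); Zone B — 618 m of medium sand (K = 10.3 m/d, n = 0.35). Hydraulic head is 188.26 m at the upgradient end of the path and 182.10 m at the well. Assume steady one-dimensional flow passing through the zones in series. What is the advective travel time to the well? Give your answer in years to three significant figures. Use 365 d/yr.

Total head drop ΔH = 188.26 − 182.10 = 6.16 m
Continuity: the same q passes through each zone, so ΔH = q·Σ(L_j/K_j) — the zones act as resistances in series.
Σ(L/K) = 444/0.146 + 618/10.3 = 3041 + 60.00 = 3101 d
q = ΔH / Σ(L/K) = 6.16 / 3101 = 0.001986 m/d (same in every zone)
Zone A: v = q/n = 0.001986/0.33 = 0.006019 m/d → t_A = 444/0.006019 = 73760 d
Zone B: v = q/n = 0.001986/0.35 = 0.005675 m/d → t_B = 618/0.005675 = 108900 d
Total t = 73760 + 108900 = 182700 d
   = 182700 / 365 = 500 yr

500 years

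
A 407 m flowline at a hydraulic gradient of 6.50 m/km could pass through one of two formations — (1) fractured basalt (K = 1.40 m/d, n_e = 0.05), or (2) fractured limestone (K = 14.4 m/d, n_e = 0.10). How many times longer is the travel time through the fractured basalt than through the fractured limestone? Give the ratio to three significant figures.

Unit 1 (fractured basalt): v = 1.40×0.0065/0.05 = 0.1820 m/d, t = 407/0.1820 = 2236 d
Unit 2 (fractured limestone): v = 14.4×0.0065/0.10 = 0.9360 m/d, t = 407/0.9360 = 434.8 d
t(fractured basalt) / t(fractured limestone) = 2236/434.8 = 5.14

5.14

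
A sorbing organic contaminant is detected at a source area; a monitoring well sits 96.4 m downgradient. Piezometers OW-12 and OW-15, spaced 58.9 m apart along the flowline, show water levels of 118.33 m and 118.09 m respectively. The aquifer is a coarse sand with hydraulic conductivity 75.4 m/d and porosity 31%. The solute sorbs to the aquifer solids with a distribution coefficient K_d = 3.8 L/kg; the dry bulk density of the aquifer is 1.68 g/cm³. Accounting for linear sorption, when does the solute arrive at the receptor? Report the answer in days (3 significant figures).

2100 days

Hydraulic gradient i = (118.33 − 118.09) / 58.9 = 0.24 / 58.9 = 0.004075
Specific discharge q = 75.4 × 0.004075 = 0.3072 m/d
v_s = q/n_e = 0.3072/0.31 = 0.9911 m/d
Retardation R = 1 + ρ_b·K_d/n = 1 + 1.68×3.8/0.31 = 21.59
Contaminant velocity v_c = v/R = 0.9911/21.59 = 0.04590 m/d
t = L/v_c = 96.4/0.04590 = 2100 d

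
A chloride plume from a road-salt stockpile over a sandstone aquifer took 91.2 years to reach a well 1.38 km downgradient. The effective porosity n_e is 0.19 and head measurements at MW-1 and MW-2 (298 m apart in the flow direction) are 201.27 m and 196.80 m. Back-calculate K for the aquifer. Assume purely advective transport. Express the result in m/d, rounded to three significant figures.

Hydraulic gradient i = (201.27 − 196.80) / 298 = 4.47 / 298 = 0.01500
t = 91.2 years = 33290 d
L = 1.38 km = 1380 m
v = L / t = 1380 / 33290 = 0.04146 m/d
K = v · n / i = 0.04146 × 0.19 / 0.01500 = 0.525 m/d

0.525 m/d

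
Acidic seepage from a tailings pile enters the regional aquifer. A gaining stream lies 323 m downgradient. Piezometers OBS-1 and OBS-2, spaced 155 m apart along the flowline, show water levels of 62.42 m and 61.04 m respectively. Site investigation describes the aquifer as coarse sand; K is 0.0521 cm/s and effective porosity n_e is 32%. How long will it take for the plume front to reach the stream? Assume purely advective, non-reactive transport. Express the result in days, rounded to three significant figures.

258 days

Hydraulic gradient i = (62.42 − 61.04) / 155 = 1.38 / 155 = 0.008903
K = 0.0521 cm/s × 864 = 45.01 m/d
Specific discharge q = 45.01 × 0.008903 = 0.4008 m/d
v_s = q/n_e = 0.4008/0.32 = 1.252 m/d
t = L / v = 323 / 1.252 = 257.9 d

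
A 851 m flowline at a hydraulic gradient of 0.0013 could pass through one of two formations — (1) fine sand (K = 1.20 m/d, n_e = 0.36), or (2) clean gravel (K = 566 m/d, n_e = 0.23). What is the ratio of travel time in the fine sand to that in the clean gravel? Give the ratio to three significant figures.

738

Unit 1 (fine sand): v = 1.20×0.0013/0.36 = 0.004333 m/d, t = 851/0.004333 = 196400 d
Unit 2 (clean gravel): v = 566×0.0013/0.23 = 3.199 m/d, t = 851/3.199 = 266.0 d
t(fine sand) / t(clean gravel) = 196400/266.0 = 738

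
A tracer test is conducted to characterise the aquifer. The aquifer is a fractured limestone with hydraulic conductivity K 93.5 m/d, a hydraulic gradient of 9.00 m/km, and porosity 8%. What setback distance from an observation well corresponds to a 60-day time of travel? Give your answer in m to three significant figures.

631 m

q = Ki = 93.5 × 0.0090 = 0.8415 m/d
Seepage velocity v = q / n = 0.8415 / 0.08 = 10.52 m/d
L = v × T = 10.52 × 60 = 631.1 m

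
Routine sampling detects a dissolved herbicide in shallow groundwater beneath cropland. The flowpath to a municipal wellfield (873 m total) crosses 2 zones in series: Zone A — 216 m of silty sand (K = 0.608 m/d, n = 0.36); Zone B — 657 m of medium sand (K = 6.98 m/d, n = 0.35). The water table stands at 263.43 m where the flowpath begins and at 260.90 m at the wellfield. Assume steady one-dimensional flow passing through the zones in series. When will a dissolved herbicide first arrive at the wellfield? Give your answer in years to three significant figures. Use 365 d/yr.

Total head drop ΔH = 263.43 − 260.90 = 2.53 m
Steady 1-D flow in series ⇒ the Darcy flux q is identical in every zone and the zone head losses add (resistances L/K in series).
Σ(L/K) = 216/0.608 + 657/6.98 = 355.3 + 94.13 = 449.4 d
q = ΔH / Σ(L/K) = 2.53 / 449.4 = 0.005630 m/d (same in every zone)
Zone A: v = q/n = 0.005630/0.36 = 0.01564 m/d → t_A = 216/0.01564 = 13810 d
Zone B: v = q/n = 0.005630/0.35 = 0.01609 m/d → t_B = 657/0.01609 = 40840 d
Total t = 13810 + 40840 = 54660 d
   = 54660 / 365 = 150 yr

150 years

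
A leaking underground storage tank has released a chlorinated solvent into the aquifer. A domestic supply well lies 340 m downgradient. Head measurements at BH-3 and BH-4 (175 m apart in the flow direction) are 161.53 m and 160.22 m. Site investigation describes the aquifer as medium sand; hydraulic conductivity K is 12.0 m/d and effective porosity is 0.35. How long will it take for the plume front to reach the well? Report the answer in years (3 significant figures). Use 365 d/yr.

Hydraulic gradient i = (161.53 − 160.22) / 175 = 1.31 / 175 = 0.007486
q = Ki = 12.0 × 0.007486 = 0.08983 m/d
v_s = q/n_e = 0.08983/0.35 = 0.2567 m/d
t = L / v = 340 / 0.2567 = 1325 d
   = 1325 / 365 = 3.63 yr

3.63 years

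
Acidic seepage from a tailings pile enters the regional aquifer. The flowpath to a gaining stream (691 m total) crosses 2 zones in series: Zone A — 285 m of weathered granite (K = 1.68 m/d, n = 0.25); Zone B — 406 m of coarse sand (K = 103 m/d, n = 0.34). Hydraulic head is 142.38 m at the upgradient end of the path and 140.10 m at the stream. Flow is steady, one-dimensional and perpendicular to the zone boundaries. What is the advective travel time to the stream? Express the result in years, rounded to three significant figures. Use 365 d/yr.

Total head drop ΔH = 142.38 − 140.10 = 2.28 m
Continuity: the same q passes through each zone, so ΔH = q·Σ(L_j/K_j) — the zones act as resistances in series.
Σ(L/K) = 285/1.68 + 406/103 = 169.6 + 3.942 = 173.6 d
q = ΔH / Σ(L/K) = 2.28 / 173.6 = 0.01313 m/d (same in every zone)
Zone A: v = q/n = 0.01313/0.25 = 0.05254 m/d → t_A = 285/0.05254 = 5425 d
Zone B: v = q/n = 0.01313/0.34 = 0.03863 m/d → t_B = 406/0.03863 = 10510 d
Total t = 5425 + 10510 = 15930 d
   = 15930 / 365 = 43.7 yr

43.7 years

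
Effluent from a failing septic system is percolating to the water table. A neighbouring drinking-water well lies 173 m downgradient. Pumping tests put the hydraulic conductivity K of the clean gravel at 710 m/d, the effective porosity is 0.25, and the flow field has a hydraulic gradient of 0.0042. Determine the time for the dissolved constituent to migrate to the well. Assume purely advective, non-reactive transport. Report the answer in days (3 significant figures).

14.5 days

Darcy flux q = K·i = 710 × 0.0042 = 2.982 m/d
Seepage velocity v = q / n = 2.982 / 0.25 = 11.93 m/d
t = L / v = 173 / 11.93 = 14.50 d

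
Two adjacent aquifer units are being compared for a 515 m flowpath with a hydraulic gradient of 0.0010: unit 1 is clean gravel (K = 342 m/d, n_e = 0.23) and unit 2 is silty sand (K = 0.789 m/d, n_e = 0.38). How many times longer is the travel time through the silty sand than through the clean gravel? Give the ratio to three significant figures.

716

Unit 1 (clean gravel): v = 342×0.0010/0.23 = 1.487 m/d, t = 515/1.487 = 346.3 d
Unit 2 (silty sand): v = 0.789×0.0010/0.38 = 0.002076 m/d, t = 515/0.002076 = 248000 d
t(silty sand) / t(clean gravel) = 248000/346.3 = 716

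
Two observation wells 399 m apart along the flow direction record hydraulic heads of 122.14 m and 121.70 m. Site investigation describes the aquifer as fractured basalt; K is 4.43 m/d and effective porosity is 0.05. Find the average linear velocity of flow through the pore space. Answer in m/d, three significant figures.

Hydraulic gradient i = (122.14 − 121.70) / 399 = 0.44 / 399 = 0.001103
q = Ki = 4.43 × 0.001103 = 0.004885 m/d
Seepage velocity v = q / n = 0.004885 / 0.05 = 0.09770 m/d

0.0977 m/d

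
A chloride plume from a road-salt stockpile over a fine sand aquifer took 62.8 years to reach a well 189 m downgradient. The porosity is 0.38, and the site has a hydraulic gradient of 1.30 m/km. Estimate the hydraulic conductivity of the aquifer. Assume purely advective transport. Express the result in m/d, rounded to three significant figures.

2.41 m/d

t = 62.8 years = 22920 d
v = L / t = 189 / 22920 = 0.008245 m/d
K = v · n / i = 0.008245 × 0.38 / 0.0013 = 2.41 m/d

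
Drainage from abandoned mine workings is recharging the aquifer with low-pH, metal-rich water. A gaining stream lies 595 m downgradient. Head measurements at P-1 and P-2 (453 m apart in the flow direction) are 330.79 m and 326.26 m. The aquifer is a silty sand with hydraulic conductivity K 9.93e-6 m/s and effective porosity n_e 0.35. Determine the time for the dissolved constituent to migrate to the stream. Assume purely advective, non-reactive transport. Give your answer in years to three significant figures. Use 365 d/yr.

Hydraulic gradient i = (330.79 − 326.26) / 453 = 4.53 / 453 = 0.01000
K = 9.93e-6 m/s × 86400 s/d = 0.8580 m/d
q = Ki = 0.8580 × 0.01000 = 0.008580 m/d
v = Ki/n = 0.8580·0.01000/0.35 = 0.02451 m/d
t = L / v = 595 / 0.02451 = 24270 d
   = 24270 / 365 = 66.5 yr

66.5 years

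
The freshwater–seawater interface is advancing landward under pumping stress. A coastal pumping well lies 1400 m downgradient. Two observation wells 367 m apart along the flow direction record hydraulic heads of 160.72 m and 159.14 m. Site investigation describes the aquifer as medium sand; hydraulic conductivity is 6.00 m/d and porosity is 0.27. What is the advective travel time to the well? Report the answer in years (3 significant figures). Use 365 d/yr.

40.1 years

Hydraulic gradient i = (160.72 − 159.14) / 367 = 1.58 / 367 = 0.004305
Specific discharge q = 6.00 × 0.004305 = 0.02583 m/d
v_s = q/n_e = 0.02583/0.27 = 0.09567 m/d
t = L / v = 1400 / 0.09567 = 14630 d
   = 14630 / 365 = 40.1 yr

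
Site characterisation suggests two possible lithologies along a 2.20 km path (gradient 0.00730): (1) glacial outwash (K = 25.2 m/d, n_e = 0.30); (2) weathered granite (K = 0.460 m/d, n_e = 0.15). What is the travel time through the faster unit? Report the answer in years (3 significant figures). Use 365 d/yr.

Unit 1 (glacial outwash): v = 25.2×0.0073/0.30 = 0.6132 m/d, t = 2200/0.6132 = 3588 d
Unit 2 (weathered granite): v = 0.460×0.0073/0.15 = 0.02239 m/d, t = 2200/0.02239 = 98270 d
Faster: 3588 d / 365 = 9.83 yr

9.83 years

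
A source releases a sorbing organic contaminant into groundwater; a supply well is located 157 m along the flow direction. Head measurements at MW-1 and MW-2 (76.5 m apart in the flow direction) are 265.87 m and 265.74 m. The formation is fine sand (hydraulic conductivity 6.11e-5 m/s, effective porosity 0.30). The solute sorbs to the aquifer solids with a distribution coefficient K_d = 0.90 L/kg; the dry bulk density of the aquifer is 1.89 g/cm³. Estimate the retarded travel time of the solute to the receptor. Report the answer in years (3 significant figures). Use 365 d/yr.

95.9 years

Hydraulic gradient i = (265.87 − 265.74) / 76.5 = 0.13 / 76.5 = 0.001699
K = 6.11e-5 m/s × 86400 s/d = 5.279 m/d
Darcy flux q = K·i = 5.279 × 0.001699 = 0.008971 m/d
v_s = q/n_e = 0.008971/0.30 = 0.02990 m/d
Retardation R = 1 + ρ_b·K_d/n = 1 + 1.89×0.90/0.30 = 6.670
Contaminant velocity v_c = v/R = 0.02990/6.670 = 0.004483 m/d
t = L/v_c = 157/0.004483 = 35020 d
   = 35020/365 = 95.9 yr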